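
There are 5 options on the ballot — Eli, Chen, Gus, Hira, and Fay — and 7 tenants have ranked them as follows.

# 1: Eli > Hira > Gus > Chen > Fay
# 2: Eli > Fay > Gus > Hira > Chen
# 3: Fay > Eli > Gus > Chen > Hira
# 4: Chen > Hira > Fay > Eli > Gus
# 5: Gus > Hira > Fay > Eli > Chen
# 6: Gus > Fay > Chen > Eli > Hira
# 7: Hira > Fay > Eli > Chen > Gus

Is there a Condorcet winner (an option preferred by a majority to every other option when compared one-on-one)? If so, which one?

Head-to-head results (7 voters total):
Eli vs Chen: Eli wins 5–2.
Eli vs Gus: Eli wins 5–2.
Eli vs Hira: Eli wins 4–3.
Eli vs Fay: Fay wins 5–2.
Chen vs Gus: Gus wins 5–2.
Chen vs Hira: Hira wins 4–3.
Chen vs Fay: Fay wins 5–2.
Gus vs Hira: Gus wins 4–3.
Gus vs Fay: Fay wins 4–3.
Hira vs Fay: Hira wins 4–3.
No candidate beats all others: Eli beats Hira beats Fay beats Eli, a majority cycle.

There is no Condorcet winner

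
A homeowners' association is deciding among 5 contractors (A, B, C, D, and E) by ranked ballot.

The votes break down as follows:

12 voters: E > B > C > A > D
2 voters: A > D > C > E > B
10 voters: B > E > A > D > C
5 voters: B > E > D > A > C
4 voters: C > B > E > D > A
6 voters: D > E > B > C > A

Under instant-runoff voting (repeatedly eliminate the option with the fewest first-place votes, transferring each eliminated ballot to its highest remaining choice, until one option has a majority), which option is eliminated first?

A

Round 1: B 15, E 12, D 6, C 4, A 2. A has the fewest and is eliminated.
Round 2: B 15, E 12, D 8, C 4. C has the fewest and is eliminated.
Round 3: B 19, E 12, D 8. D has the fewest and is eliminated.
Round 4: E 20, B 19. E has a majority.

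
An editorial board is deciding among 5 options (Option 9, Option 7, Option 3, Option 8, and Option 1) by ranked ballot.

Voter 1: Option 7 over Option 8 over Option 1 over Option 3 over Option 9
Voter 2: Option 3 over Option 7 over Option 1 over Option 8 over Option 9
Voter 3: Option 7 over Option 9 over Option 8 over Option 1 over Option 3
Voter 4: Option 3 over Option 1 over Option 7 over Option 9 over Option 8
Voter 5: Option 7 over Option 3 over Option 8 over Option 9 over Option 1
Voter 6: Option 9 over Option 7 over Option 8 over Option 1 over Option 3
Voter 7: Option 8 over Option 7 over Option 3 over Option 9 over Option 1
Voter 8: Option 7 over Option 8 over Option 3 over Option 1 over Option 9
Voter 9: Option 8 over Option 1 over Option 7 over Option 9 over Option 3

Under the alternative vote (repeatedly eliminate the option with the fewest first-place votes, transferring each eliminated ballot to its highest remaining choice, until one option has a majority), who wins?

Option 7

Round 1: Option 7 4, Option 3 2, Option 8 2, Option 9 1, Option 1 0. Option 1 has the fewest and is eliminated.
Round 2: Option 7 4, Option 3 2, Option 8 2, Option 9 1. Option 9 has the fewest and is eliminated.
Round 3: Option 7 5, Option 3 2, Option 8 2. Option 7 has a majority.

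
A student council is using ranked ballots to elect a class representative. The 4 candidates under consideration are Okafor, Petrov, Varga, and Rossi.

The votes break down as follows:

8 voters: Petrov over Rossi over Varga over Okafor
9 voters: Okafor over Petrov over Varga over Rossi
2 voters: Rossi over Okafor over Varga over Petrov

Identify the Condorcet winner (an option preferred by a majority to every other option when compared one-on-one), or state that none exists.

Head-to-head results (19 voters total):
Okafor vs Petrov: Okafor wins 11–8.
Okafor vs Varga: Okafor wins 11–8.
Okafor vs Rossi: Rossi wins 10–9.
Petrov vs Varga: Petrov wins 17–2.
Petrov vs Rossi: Petrov wins 17–2.
Varga vs Rossi: Rossi wins 10–9.
No candidate beats all others: Okafor beats Petrov beats Rossi beats Okafor, a majority cycle.

No Condorcet winner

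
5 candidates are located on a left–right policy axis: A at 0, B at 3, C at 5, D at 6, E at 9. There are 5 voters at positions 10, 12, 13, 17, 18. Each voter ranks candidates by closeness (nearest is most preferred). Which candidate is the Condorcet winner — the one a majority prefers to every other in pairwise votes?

With single-peaked preferences on a line, the Condorcet winner is the candidate closest to the median voter.
The median voter (position 13) is closest to E at 9.
Check: E vs D — voters closer to E: 5 of 5.

E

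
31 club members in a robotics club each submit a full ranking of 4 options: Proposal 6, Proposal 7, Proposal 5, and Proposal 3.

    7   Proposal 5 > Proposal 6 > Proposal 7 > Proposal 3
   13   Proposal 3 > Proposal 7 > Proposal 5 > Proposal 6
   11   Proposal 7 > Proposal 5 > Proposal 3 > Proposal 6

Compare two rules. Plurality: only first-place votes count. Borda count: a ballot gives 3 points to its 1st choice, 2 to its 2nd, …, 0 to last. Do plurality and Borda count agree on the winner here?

Plurality first-place counts: Proposal 6 0, Proposal 7 11, Proposal 5 7, Proposal 3 13 → Proposal 3.
Borda totals: Proposal 6 14, Proposal 7 66, Proposal 5 56, Proposal 3 50 → Proposal 7.
The two rules disagree: plurality picks Proposal 3, Borda picks Proposal 7.

No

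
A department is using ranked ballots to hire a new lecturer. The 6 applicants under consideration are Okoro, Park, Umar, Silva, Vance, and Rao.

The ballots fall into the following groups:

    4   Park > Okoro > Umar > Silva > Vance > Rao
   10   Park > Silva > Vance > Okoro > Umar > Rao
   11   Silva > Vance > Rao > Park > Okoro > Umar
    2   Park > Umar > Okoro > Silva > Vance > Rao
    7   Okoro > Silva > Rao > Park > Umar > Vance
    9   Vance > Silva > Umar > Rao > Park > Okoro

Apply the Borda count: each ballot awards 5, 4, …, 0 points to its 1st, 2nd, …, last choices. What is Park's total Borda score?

Borda scores:
  Okoro: 4·4 + 10·2 + 11·1 + 2·3 + 7·5 + 9·0 = 88
  Park: 4·5 + 10·5 + 11·2 + 2·5 + 7·2 + 9·1 = 125
  Umar: 4·3 + 10·1 + 11·0 + 2·4 + 7·1 + 9·3 = 64
  Silva: 4·2 + 10·4 + 11·5 + 2·2 + 7·4 + 9·4 = 171
  Vance: 4·1 + 10·3 + 11·4 + 2·1 + 7·0 + 9·5 = 125
  Rao: 4·0 + 10·0 + 11·3 + 2·0 + 7·3 + 9·2 = 72

125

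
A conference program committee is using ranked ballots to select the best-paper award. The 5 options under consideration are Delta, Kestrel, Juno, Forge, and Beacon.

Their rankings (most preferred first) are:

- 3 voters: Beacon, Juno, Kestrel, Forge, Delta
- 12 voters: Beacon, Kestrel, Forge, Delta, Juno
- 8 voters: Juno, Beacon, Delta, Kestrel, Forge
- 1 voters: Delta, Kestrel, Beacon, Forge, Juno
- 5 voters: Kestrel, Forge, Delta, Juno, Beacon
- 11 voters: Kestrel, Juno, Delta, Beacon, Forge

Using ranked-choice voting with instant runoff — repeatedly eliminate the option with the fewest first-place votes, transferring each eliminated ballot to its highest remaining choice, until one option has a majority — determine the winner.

Beacon

Round 1: Kestrel 16, Beacon 15, Juno 8, Delta 1, Forge 0. Forge has the fewest and is eliminated.
Round 2: Kestrel 16, Beacon 15, Juno 8, Delta 1. Delta has the fewest and is eliminated.
Round 3: Kestrel 17, Beacon 15, Juno 8. Juno has the fewest and is eliminated.
Round 4: Beacon 23, Kestrel 17. Beacon has a majority.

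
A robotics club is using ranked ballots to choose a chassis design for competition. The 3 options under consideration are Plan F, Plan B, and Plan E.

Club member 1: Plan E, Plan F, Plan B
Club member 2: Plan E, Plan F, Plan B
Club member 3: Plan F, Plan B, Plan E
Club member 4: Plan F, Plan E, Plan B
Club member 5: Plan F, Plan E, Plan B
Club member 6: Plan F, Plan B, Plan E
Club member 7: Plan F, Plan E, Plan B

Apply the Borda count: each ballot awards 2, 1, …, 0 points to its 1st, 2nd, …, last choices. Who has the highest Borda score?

Borda scores:
  Plan F: 1 + 1 + 2 + 2 + 2 + 2 + 2 = 12
  Plan B: 0 + 0 + 1 + 0 + 0 + 1 + 0 = 2
  Plan E: 2 + 2 + 0 + 1 + 1 + 0 + 1 = 7
Plan F has the highest total.

Plan F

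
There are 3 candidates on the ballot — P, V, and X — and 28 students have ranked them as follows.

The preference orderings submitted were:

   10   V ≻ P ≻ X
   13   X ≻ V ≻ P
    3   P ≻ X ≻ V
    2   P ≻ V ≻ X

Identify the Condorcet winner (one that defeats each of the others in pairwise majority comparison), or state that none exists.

There is no Condorcet winner

Head-to-head results (28 voters total):
P vs V: V wins 23–5.
P vs X: P wins 15–13.
V vs X: X wins 16–12.
No candidate beats all others: P beats X beats V beats P, a majority cycle.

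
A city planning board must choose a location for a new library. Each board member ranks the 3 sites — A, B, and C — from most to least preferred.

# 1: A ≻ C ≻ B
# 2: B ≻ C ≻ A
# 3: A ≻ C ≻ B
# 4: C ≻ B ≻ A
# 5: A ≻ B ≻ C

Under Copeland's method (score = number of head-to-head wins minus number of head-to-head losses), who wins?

A

Pairwise results:
  A vs B: A wins 3–2.
  A vs C: A wins 3–2.
  B vs C: C wins 3–2.
Copeland scores (wins − losses):
  A: 2 − 0 = 2
  B: 0 − 2 = -2
  C: 1 − 1 = 0
A has the best Copeland score.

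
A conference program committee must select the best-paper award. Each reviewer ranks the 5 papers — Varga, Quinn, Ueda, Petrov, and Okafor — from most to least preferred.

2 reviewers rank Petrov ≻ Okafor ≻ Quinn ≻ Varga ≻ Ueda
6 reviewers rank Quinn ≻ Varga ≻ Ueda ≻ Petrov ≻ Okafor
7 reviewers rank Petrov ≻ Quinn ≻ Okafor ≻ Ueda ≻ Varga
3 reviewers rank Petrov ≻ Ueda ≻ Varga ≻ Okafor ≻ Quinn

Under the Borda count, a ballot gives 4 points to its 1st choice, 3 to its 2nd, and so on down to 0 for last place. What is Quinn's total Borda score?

Borda scores:
  Varga: 2·1 + 6·3 + 7·0 + 3·2 = 26
  Quinn: 2·2 + 6·4 + 7·3 + 3·0 = 49
  Ueda: 2·0 + 6·2 + 7·1 + 3·3 = 28
  Petrov: 2·4 + 6·1 + 7·4 + 3·4 = 54
  Okafor: 2·3 + 6·0 + 7·2 + 3·1 = 23

49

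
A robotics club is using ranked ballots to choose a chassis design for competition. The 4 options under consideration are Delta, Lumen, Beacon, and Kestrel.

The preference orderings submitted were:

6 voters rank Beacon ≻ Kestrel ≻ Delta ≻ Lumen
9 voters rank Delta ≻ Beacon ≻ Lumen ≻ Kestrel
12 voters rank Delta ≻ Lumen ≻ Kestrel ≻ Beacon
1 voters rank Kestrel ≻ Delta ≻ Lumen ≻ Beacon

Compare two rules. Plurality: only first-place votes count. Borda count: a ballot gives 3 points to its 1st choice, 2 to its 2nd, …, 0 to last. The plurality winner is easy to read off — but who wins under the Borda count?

Delta

Plurality first-place counts: Delta 21, Lumen 0, Beacon 6, Kestrel 1 → Delta.
Borda totals: Delta 71, Lumen 34, Beacon 36, Kestrel 27 → Delta.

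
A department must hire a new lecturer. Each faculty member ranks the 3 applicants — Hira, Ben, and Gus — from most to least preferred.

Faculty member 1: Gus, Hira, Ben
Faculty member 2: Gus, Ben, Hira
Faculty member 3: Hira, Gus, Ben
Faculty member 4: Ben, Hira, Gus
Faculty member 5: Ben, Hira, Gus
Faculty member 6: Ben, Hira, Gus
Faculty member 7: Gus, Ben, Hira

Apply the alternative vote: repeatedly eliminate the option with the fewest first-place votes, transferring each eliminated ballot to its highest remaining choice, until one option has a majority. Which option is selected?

Gus

Round 1: Ben 3, Gus 3, Hira 1. Hira has the fewest and is eliminated.
Round 2: Gus 4, Ben 3. Gus has a majority.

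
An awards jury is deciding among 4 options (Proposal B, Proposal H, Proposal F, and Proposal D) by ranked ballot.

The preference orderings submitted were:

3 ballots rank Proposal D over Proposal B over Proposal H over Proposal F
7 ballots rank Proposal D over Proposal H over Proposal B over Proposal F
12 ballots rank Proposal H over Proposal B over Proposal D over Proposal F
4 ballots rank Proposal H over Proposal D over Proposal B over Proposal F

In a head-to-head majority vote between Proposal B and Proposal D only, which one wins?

Proposal D

Ballots ranking Proposal B above Proposal D: 12.
Ballots ranking Proposal D above Proposal B: 3+7+4 = 14.
Proposal D wins the head-to-head, 14–12.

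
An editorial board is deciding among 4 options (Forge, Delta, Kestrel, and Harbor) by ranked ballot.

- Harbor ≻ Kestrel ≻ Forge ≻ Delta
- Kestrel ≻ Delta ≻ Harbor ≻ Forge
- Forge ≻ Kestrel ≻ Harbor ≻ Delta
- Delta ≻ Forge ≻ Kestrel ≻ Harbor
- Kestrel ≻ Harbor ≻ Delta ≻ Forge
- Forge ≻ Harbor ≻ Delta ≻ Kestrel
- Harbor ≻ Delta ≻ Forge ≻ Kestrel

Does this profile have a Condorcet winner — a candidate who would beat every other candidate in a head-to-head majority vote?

No

Head-to-head results (7 voters total):
Forge vs Delta: Delta wins 4–3.
Forge vs Kestrel: Forge wins 4–3.
Forge vs Harbor: Harbor wins 4–3.
Delta vs Kestrel: Kestrel wins 4–3.
Delta vs Harbor: Harbor wins 5–2.
Kestrel vs Harbor: Kestrel wins 4–3.
No candidate beats all others: Forge beats Kestrel beats Delta beats Forge, a majority cycle.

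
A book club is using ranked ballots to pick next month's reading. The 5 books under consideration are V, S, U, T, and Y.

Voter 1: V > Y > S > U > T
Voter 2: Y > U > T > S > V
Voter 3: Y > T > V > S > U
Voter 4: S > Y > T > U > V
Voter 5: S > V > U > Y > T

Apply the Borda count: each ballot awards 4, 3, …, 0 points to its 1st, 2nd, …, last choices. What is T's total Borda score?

7

Borda scores:
  V: 4 + 0 + 2 + 0 + 3 = 9
  S: 2 + 1 + 1 + 4 + 4 = 12
  U: 1 + 3 + 0 + 1 + 2 = 7
  T: 0 + 2 + 3 + 2 + 0 = 7
  Y: 3 + 4 + 4 + 3 + 1 = 15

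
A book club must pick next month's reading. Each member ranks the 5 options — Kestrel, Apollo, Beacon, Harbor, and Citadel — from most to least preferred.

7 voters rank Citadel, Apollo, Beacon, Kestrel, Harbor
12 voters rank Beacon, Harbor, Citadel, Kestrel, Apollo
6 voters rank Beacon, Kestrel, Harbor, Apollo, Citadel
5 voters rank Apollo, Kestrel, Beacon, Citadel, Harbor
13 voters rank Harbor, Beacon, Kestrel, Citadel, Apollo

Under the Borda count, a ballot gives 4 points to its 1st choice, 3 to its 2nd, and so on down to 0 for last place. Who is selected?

Borda scores:
  Kestrel: 7·1 + 12·1 + 6·3 + 5·3 + 13·2 = 78
  Apollo: 7·3 + 12·0 + 6·1 + 5·4 + 13·0 = 47
  Beacon: 7·2 + 12·4 + 6·4 + 5·2 + 13·3 = 135
  Harbor: 7·0 + 12·3 + 6·2 + 5·0 + 13·4 = 100
  Citadel: 7·4 + 12·2 + 6·0 + 5·1 + 13·1 = 70
Beacon has the highest total.

Beacon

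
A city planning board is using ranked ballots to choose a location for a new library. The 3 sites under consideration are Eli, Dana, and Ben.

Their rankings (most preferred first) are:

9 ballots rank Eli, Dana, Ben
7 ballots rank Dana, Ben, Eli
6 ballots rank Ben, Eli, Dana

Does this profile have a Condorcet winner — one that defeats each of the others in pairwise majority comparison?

No

Head-to-head results (22 voters total):
Eli vs Dana: Eli wins 15–7.
Eli vs Ben: Ben wins 13–9.
Dana vs Ben: Dana wins 16–6.
No candidate beats all others: Eli beats Dana beats Ben beats Eli, a majority cycle.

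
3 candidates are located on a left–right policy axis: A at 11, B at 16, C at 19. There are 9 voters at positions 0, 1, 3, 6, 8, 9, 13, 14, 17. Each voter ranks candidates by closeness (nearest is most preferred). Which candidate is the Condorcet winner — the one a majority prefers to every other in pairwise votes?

A

With single-peaked preferences on a line, the Condorcet winner is the candidate closest to the median voter.
The median voter (position 8) is closest to A at 11.
Check: A vs B — voters closer to A: 7 of 9.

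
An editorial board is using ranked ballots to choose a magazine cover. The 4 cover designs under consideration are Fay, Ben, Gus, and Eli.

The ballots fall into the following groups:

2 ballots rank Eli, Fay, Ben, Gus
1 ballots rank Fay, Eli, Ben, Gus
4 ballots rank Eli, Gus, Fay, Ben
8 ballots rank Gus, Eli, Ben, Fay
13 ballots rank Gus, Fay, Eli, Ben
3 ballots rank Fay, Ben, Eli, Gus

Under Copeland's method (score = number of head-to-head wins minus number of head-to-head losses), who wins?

Gus

Pairwise results:
  Fay vs Ben: Fay wins 23–8.
  Fay vs Gus: Gus wins 25–6.
  Fay vs Eli: Fay wins 17–14.
  Ben vs Gus: Gus wins 25–6.
  Ben vs Eli: Eli wins 28–3.
  Gus vs Eli: Gus wins 21–10.
Copeland scores (wins − losses):
  Fay: 2 − 1 = 1
  Ben: 0 − 3 = -3
  Gus: 3 − 0 = 3
  Eli: 1 − 2 = -1
Gus has the best Copeland score.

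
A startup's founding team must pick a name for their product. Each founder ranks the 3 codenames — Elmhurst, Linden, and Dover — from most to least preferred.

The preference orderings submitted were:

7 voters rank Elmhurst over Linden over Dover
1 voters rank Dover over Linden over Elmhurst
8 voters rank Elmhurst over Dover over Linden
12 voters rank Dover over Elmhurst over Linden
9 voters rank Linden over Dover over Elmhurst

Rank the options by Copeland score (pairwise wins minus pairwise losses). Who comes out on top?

Dover

Pairwise results:
  Elmhurst vs Linden: Elmhurst wins 27–10.
  Elmhurst vs Dover: Dover wins 22–15.
  Linden vs Dover: Dover wins 21–16.
Copeland scores (wins − losses):
  Elmhurst: 1 − 1 = 0
  Linden: 0 − 2 = -2
  Dover: 2 − 0 = 2
Dover has the best Copeland score.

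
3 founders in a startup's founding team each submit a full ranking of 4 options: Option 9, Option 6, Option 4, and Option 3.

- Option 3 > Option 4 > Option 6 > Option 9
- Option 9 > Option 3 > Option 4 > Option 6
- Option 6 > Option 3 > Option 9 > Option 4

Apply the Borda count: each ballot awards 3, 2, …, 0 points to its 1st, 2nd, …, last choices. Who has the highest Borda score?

Option 3

Borda scores:
  Option 9: 0 + 3 + 1 = 4
  Option 6: 1 + 0 + 3 = 4
  Option 4: 2 + 1 + 0 = 3
  Option 3: 3 + 2 + 2 = 7
Option 3 has the highest total.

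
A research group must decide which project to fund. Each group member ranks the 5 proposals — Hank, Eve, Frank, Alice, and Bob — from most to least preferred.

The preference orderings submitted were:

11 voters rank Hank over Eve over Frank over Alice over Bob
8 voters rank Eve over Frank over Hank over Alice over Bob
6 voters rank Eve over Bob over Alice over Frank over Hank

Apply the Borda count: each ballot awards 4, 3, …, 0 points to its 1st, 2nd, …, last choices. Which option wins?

Eve

Borda scores:
  Hank: 11·4 + 8·2 + 6·0 = 60
  Eve: 11·3 + 8·4 + 6·4 = 89
  Frank: 11·2 + 8·3 + 6·1 = 52
  Alice: 11·1 + 8·1 + 6·2 = 31
  Bob: 11·0 + 8·0 + 6·3 = 18
Eve has the highest total.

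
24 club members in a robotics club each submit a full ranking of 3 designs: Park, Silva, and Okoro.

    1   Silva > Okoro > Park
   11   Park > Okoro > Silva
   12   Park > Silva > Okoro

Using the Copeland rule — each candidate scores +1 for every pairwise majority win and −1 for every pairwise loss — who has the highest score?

Pairwise results:
  Park vs Silva: Park wins 23–1.
  Park vs Okoro: Park wins 23–1.
  Silva vs Okoro: Silva wins 13–11.
Copeland scores (wins − losses):
  Park: 2 − 0 = 2
  Silva: 1 − 1 = 0
  Okoro: 0 − 2 = -2
Park has the best Copeland score.

Park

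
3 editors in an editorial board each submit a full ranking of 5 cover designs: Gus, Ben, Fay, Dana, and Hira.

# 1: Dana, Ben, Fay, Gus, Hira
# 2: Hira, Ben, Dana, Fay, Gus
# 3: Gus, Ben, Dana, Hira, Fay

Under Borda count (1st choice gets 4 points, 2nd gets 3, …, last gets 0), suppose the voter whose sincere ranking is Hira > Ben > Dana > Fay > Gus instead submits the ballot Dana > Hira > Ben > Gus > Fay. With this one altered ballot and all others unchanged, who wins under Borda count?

Dana

Borda totals with the altered ballot: Gus 6, Ben 8, Fay 2, Dana 10, Hira 4.
The switch changes the winner from Ben to Dana.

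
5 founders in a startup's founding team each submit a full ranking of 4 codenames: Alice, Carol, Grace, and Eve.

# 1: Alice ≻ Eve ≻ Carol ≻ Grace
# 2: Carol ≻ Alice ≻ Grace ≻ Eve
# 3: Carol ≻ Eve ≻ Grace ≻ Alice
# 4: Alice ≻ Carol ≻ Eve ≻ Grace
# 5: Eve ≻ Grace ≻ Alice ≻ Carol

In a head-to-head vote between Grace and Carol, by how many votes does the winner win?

3

Ballots ranking Grace above Carol: 1.
Ballots ranking Carol above Grace: 4.
Carol wins 4–1, a margin of 3.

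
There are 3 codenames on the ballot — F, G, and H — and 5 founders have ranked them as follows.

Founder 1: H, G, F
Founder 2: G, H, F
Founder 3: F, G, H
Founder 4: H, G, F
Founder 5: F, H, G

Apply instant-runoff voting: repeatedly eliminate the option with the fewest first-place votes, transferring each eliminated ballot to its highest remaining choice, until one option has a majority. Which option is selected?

H

Round 1: F 2, H 2, G 1. G has the fewest and is eliminated.
Round 2: H 3, F 2. H has a majority.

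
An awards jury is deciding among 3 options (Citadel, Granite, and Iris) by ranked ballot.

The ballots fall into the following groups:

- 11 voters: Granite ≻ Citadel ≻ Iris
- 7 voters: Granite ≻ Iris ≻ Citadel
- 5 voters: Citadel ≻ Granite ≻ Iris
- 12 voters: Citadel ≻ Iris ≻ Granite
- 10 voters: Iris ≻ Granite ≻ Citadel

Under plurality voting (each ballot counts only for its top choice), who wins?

Granite

First-place vote totals:
  Citadel: 17
  Granite: 18
  Iris: 10
Granite has the most first-place votes.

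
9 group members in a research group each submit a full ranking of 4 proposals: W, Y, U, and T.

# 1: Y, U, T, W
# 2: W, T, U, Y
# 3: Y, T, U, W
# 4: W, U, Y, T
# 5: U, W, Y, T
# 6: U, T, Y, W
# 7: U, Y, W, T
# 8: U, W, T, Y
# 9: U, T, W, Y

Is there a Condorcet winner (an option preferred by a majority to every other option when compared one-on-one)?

Yes

Head-to-head results (9 voters total):
W vs Y: W wins 5–4.
W vs U: U wins 7–2.
W vs T: W wins 5–4.
Y vs U: U wins 7–2.
Y vs T: Y wins 5–4.
U vs T: U wins 7–2.
U beats each rival — W (7–2), Y (7–2), T (7–2) — so U is the Condorcet winner.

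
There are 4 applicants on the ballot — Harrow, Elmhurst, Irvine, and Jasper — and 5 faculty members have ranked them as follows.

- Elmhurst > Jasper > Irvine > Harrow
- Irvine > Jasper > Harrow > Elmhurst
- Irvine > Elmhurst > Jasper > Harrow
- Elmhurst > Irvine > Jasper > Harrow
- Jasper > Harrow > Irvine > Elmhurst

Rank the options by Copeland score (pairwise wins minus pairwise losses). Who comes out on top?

Pairwise results:
  Harrow vs Elmhurst: Elmhurst wins 3–2.
  Harrow vs Irvine: Irvine wins 4–1.
  Harrow vs Jasper: Jasper wins 5–0.
  Elmhurst vs Irvine: Irvine wins 3–2.
  Elmhurst vs Jasper: Elmhurst wins 3–2.
  Irvine vs Jasper: Irvine wins 3–2.
Copeland scores (wins − losses):
  Harrow: 0 − 3 = -3
  Elmhurst: 2 − 1 = 1
  Irvine: 3 − 0 = 3
  Jasper: 1 − 2 = -1
Irvine has the best Copeland score.

Irvine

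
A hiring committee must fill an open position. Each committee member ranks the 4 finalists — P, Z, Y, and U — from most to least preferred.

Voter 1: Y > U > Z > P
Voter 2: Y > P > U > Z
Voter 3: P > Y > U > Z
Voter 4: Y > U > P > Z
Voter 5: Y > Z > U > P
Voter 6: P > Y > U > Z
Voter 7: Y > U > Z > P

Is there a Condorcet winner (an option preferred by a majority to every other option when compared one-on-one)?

Head-to-head results (7 voters total):
P vs Z: P wins 4–3.
P vs Y: Y wins 5–2.
P vs U: U wins 4–3.
Z vs Y: Y wins 7–0.
Z vs U: U wins 6–1.
Y vs U: Y wins 7–0.
Y beats each rival — P (5–2), Z (7–0), U (7–0) — so Y is the Condorcet winner.

Yes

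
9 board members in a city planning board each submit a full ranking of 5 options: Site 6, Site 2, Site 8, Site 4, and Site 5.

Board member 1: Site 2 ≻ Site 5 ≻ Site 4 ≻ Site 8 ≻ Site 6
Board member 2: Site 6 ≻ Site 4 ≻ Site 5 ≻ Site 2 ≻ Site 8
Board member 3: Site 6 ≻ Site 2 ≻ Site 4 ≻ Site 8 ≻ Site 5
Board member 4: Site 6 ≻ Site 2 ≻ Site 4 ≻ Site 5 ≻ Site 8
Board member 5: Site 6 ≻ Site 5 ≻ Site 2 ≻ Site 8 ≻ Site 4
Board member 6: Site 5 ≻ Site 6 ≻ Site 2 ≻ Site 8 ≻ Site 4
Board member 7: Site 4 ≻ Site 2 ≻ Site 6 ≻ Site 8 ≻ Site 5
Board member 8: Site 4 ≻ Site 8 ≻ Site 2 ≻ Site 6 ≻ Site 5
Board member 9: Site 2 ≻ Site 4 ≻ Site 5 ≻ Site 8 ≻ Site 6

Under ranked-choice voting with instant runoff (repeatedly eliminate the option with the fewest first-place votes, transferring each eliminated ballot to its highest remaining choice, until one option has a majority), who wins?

Site 6

Round 1: Site 6 4, Site 2 2, Site 4 2, Site 5 1, Site 8 0. Site 8 has the fewest and is eliminated.
Round 2: Site 6 4, Site 2 2, Site 4 2, Site 5 1. Site 5 has the fewest and is eliminated.
Round 3: Site 6 5, Site 2 2, Site 4 2. Site 6 has a majority.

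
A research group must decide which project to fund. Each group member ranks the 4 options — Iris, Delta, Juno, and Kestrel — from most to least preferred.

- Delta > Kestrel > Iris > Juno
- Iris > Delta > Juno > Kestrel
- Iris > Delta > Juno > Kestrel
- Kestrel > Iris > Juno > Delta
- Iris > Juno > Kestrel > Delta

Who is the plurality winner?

First-place vote totals:
  Iris: 3
  Delta: 1
  Juno: 0
  Kestrel: 1
Iris has the most first-place votes.

Iris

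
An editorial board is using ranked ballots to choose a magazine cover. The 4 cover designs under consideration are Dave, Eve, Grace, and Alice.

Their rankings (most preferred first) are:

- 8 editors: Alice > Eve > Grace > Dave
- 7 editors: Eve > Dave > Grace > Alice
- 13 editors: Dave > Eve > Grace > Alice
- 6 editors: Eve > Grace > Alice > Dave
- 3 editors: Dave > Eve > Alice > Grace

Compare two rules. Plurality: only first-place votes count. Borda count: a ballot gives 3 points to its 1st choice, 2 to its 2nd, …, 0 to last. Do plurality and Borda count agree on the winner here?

No

Plurality first-place counts: Dave 16, Eve 13, Grace 0, Alice 8 → Dave.
Borda totals: Dave 62, Eve 87, Grace 40, Alice 33 → Eve.
The two rules disagree: plurality picks Dave, Borda picks Eve.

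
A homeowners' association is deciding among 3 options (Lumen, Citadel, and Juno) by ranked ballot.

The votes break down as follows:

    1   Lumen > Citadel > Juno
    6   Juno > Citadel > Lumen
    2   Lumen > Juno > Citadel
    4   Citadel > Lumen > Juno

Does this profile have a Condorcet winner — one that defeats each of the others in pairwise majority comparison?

Head-to-head results (13 voters total):
Lumen vs Citadel: Citadel wins 10–3.
Lumen vs Juno: Lumen wins 7–6.
Citadel vs Juno: Juno wins 8–5.
No candidate beats all others: Lumen beats Juno beats Citadel beats Lumen, a majority cycle.

No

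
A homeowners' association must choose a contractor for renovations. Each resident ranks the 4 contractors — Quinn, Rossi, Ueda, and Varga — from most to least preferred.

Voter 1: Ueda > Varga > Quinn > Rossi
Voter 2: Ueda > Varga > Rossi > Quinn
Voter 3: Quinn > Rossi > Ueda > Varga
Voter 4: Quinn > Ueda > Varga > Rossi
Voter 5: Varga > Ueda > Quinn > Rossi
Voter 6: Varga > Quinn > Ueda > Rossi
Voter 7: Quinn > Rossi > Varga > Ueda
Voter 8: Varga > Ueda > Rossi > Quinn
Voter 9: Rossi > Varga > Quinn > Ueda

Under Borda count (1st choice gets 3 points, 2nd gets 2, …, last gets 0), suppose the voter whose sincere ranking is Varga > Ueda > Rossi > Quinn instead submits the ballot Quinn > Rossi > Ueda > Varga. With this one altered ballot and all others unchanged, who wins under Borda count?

Borda totals with the altered ballot: Quinn 17, Rossi 10, Ueda 13, Varga 14.
The switch changes the winner from Varga to Quinn.

Quinn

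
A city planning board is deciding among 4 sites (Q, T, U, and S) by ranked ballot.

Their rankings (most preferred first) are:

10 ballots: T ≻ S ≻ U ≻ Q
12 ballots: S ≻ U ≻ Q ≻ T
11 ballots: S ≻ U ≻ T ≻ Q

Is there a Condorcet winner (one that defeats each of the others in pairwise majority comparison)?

Yes

Head-to-head results (33 voters total):
Q vs T: T wins 21–12.
Q vs U: U wins 33–0.
Q vs S: S wins 33–0.
T vs U: U wins 23–10.
T vs S: S wins 23–10.
U vs S: S wins 33–0.
S beats each rival — Q (33–0), T (23–10), U (33–0) — so S is the Condorcet winner.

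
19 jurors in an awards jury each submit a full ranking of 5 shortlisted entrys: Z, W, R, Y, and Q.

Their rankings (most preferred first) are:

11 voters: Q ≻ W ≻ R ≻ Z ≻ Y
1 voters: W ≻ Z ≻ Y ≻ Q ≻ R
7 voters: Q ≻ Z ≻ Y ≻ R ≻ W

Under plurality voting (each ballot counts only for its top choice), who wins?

First-place vote totals:
  Z: 0
  W: 1
  R: 0
  Y: 0
  Q: 18
Q has the most first-place votes.

Q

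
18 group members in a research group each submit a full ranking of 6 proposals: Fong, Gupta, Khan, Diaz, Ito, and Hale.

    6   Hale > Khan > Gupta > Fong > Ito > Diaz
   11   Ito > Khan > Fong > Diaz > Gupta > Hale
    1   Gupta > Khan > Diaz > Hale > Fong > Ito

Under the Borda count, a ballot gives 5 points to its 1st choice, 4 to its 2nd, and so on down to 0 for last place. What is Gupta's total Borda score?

34

Borda scores:
  Fong: 6·2 + 11·3 + 1 = 46
  Gupta: 6·3 + 11·1 + 5 = 34
  Khan: 6·4 + 11·4 + 4 = 72
  Diaz: 6·0 + 11·2 + 3 = 25
  Ito: 6·1 + 11·5 + 0 = 61
  Hale: 6·5 + 11·0 + 2 = 32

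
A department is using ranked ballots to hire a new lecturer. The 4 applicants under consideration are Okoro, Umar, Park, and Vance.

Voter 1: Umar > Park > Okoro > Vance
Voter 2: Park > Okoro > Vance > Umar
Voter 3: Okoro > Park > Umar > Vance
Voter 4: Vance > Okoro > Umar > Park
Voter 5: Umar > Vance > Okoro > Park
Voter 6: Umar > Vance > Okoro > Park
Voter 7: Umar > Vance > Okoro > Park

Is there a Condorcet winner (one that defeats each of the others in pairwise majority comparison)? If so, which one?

Umar

Head-to-head results (7 voters total):
Okoro vs Umar: Umar wins 4–3.
Okoro vs Park: Okoro wins 5–2.
Okoro vs Vance: Vance wins 4–3.
Umar vs Park: Umar wins 5–2.
Umar vs Vance: Umar wins 5–2.
Park vs Vance: Vance wins 4–3.
Umar beats each rival — Okoro (4–3), Park (5–2), Vance (5–2) — so Umar is the Condorcet winner.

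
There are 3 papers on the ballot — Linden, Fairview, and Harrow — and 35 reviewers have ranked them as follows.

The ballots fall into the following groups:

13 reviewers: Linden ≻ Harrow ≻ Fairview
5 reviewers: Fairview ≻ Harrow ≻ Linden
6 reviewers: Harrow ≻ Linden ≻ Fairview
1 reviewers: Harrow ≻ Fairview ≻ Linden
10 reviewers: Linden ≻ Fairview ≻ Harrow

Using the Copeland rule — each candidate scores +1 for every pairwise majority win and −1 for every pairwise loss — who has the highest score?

Linden

Pairwise results:
  Linden vs Fairview: Linden wins 29–6.
  Linden vs Harrow: Linden wins 23–12.
  Fairview vs Harrow: Harrow wins 20–15.
Copeland scores (wins − losses):
  Linden: 2 − 0 = 2
  Fairview: 0 − 2 = -2
  Harrow: 1 − 1 = 0
Linden has the best Copeland score.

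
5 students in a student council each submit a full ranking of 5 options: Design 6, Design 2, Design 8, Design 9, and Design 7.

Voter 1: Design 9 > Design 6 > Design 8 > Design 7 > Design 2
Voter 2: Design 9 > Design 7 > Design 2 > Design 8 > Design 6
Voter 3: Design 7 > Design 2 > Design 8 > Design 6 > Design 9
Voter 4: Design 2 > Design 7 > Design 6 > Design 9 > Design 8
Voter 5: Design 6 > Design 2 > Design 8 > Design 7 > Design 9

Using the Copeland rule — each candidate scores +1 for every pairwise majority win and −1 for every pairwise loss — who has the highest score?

Design 7

Pairwise results:
  Design 6 vs Design 2: Design 2 wins 3–2.
  Design 6 vs Design 8: Design 6 wins 3–2.
  Design 6 vs Design 9: Design 6 wins 3–2.
  Design 6 vs Design 7: Design 7 wins 3–2.
  Design 2 vs Design 8: Design 2 wins 4–1.
  Design 2 vs Design 9: Design 2 wins 3–2.
  Design 2 vs Design 7: Design 7 wins 3–2.
  Design 8 vs Design 9: Design 9 wins 3–2.
  Design 8 vs Design 7: Design 7 wins 3–2.
  Design 9 vs Design 7: Design 7 wins 3–2.
Copeland scores (wins − losses):
  Design 6: 2 − 2 = 0
  Design 2: 3 − 1 = 2
  Design 8: 0 − 4 = -4
  Design 9: 1 − 3 = -2
  Design 7: 4 − 0 = 4
Design 7 has the best Copeland score.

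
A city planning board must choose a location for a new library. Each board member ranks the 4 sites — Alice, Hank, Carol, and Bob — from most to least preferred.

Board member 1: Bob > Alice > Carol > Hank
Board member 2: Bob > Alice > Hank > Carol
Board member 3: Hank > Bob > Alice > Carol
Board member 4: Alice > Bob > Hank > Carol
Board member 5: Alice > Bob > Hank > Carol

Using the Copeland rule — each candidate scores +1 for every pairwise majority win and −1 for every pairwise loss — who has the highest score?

Bob

Pairwise results:
  Alice vs Hank: Alice wins 4–1.
  Alice vs Carol: Alice wins 5–0.
  Alice vs Bob: Bob wins 3–2.
  Hank vs Carol: Hank wins 4–1.
  Hank vs Bob: Bob wins 4–1.
  Carol vs Bob: Bob wins 5–0.
Copeland scores (wins − losses):
  Alice: 2 − 1 = 1
  Hank: 1 − 2 = -1
  Carol: 0 − 3 = -3
  Bob: 3 − 0 = 3
Bob has the best Copeland score.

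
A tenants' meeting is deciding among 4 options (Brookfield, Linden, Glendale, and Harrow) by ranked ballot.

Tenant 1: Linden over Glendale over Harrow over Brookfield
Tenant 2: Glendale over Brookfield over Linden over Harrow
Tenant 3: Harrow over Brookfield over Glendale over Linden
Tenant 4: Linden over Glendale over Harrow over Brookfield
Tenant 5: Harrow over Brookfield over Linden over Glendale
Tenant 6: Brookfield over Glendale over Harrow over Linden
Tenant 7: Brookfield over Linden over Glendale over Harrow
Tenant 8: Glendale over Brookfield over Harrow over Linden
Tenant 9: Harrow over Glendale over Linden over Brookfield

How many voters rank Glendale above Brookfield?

5

Ballots ranking Glendale above Brookfield: 5.
Ballots ranking Brookfield above Glendale: 4.
So 5 of 9 voters prefer Glendale to Brookfield.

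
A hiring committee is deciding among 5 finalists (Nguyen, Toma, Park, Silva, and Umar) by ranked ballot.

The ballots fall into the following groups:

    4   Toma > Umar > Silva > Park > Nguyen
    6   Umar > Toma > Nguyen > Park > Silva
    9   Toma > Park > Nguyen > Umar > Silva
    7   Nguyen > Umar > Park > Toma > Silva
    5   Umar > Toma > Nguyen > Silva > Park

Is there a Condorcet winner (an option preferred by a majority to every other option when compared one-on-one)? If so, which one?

No Condorcet winner

Head-to-head results (31 voters total):
Nguyen vs Toma: Toma wins 24–7.
Nguyen vs Park: Nguyen wins 18–13.
Nguyen vs Silva: Nguyen wins 27–4.
Nguyen vs Umar: Nguyen wins 16–15.
Toma vs Park: Toma wins 24–7.
Toma vs Silva: Toma wins 31–0.
Toma vs Umar: Umar wins 18–13.
Park vs Silva: Park wins 22–9.
Park vs Umar: Umar wins 22–9.
Silva vs Umar: Umar wins 31–0.
No candidate beats all others: Nguyen beats Umar beats Toma beats Nguyen, a majority cycle.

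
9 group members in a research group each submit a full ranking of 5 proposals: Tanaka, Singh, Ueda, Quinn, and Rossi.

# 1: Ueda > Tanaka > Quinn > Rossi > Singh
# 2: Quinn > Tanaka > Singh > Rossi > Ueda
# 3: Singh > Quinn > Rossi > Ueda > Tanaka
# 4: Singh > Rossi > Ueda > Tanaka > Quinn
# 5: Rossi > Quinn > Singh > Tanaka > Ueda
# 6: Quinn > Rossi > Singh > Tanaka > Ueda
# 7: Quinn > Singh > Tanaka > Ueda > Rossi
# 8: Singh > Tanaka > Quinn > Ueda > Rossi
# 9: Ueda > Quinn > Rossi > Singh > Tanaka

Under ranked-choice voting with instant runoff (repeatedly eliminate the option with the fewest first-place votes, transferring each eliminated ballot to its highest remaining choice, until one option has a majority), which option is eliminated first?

Tanaka

Round 1: Singh 3, Quinn 3, Ueda 2, Rossi 1, Tanaka 0. Tanaka has the fewest and is eliminated.
Round 2: Singh 3, Quinn 3, Ueda 2, Rossi 1. Rossi has the fewest and is eliminated.
Round 3: Quinn 4, Singh 3, Ueda 2. Ueda has the fewest and is eliminated.
Round 4: Quinn 6, Singh 3. Quinn has a majority.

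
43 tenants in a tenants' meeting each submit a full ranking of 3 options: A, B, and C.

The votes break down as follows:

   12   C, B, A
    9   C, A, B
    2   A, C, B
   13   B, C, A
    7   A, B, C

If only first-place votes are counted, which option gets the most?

First-place vote totals:
  A: 9
  B: 13
  C: 21
C has the most first-place votes.

C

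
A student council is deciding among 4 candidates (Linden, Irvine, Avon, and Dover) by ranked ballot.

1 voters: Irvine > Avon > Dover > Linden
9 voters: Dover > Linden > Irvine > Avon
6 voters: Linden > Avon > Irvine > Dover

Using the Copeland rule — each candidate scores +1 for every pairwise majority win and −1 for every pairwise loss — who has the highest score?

Pairwise results:
  Linden vs Irvine: Linden wins 15–1.
  Linden vs Avon: Linden wins 15–1.
  Linden vs Dover: Dover wins 10–6.
  Irvine vs Avon: Irvine wins 10–6.
  Irvine vs Dover: Dover wins 9–7.
  Avon vs Dover: Dover wins 9–7.
Copeland scores (wins − losses):
  Linden: 2 − 1 = 1
  Irvine: 1 − 2 = -1
  Avon: 0 − 3 = -3
  Dover: 3 − 0 = 3
Dover has the best Copeland score.

Dover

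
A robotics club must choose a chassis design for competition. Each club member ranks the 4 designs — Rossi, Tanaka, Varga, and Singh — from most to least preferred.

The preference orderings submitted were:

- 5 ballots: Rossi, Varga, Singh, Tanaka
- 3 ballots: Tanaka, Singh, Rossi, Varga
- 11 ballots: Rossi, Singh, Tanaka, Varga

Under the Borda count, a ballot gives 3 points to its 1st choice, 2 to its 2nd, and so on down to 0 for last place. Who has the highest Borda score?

Rossi

Borda scores:
  Rossi: 5·3 + 3·1 + 11·3 = 51
  Tanaka: 5·0 + 3·3 + 11·1 = 20
  Varga: 5·2 + 3·0 + 11·0 = 10
  Singh: 5·1 + 3·2 + 11·2 = 33
Rossi has the highest total.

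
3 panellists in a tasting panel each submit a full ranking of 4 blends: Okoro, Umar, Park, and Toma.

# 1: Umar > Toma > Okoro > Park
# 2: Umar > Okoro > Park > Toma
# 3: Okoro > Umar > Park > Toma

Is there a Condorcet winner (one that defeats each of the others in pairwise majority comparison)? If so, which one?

Head-to-head results (3 voters total):
Okoro vs Umar: Umar wins 2–1.
Okoro vs Park: Okoro wins 3–0.
Okoro vs Toma: Okoro wins 2–1.
Umar vs Park: Umar wins 3–0.
Umar vs Toma: Umar wins 3–0.
Park vs Toma: Park wins 2–1.
Umar beats each rival — Okoro (2–1), Park (3–0), Toma (3–0) — so Umar is the Condorcet winner.

Umar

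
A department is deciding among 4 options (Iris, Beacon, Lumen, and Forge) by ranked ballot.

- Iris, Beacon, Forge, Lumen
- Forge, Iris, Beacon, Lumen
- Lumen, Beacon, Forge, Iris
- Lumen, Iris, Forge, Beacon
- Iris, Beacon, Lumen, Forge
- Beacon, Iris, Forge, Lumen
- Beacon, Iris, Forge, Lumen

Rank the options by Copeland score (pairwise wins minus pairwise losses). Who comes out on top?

Pairwise results:
  Iris vs Beacon: Iris wins 4–3.
  Iris vs Lumen: Iris wins 5–2.
  Iris vs Forge: Iris wins 5–2.
  Beacon vs Lumen: Beacon wins 5–2.
  Beacon vs Forge: Beacon wins 5–2.
  Lumen vs Forge: Forge wins 4–3.
Copeland scores (wins − losses):
  Iris: 3 − 0 = 3
  Beacon: 2 − 1 = 1
  Lumen: 0 − 3 = -3
  Forge: 1 − 2 = -1
Iris has the best Copeland score.

Iris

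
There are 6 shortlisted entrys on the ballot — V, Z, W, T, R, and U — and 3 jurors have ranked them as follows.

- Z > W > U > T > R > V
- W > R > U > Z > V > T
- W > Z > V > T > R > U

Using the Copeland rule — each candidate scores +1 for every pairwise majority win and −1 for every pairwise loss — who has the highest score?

W

Pairwise results:
  V vs Z: Z wins 3–0.
  V vs W: W wins 3–0.
  V vs T: V wins 2–1.
  V vs R: R wins 2–1.
  V vs U: U wins 2–1.
  Z vs W: W wins 2–1.
  Z vs T: Z wins 3–0.
  Z vs R: Z wins 2–1.
  Z vs U: Z wins 2–1.
  W vs T: W wins 3–0.
  W vs R: W wins 3–0.
  W vs U: W wins 3–0.
  T vs R: T wins 2–1.
  T vs U: U wins 2–1.
  R vs U: R wins 2–1.
Copeland scores (wins − losses):
  V: 1 − 4 = -3
  Z: 4 − 1 = 3
  W: 5 − 0 = 5
  T: 1 − 4 = -3
  R: 2 − 3 = -1
  U: 2 − 3 = -1
W has the best Copeland score.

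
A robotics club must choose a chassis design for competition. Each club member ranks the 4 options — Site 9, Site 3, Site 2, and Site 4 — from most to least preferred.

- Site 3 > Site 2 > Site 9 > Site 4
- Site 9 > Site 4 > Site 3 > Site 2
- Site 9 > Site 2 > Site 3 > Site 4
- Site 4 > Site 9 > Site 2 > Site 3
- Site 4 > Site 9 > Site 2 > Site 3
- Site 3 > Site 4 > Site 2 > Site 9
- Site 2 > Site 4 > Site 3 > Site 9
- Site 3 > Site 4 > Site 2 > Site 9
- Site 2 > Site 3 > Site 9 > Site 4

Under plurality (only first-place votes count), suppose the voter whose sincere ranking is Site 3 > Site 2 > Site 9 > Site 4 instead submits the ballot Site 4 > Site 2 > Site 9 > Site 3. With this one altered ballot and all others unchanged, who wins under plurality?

Site 4

First-place totals with the altered ballot: Site 9 2, Site 3 2, Site 2 2, Site 4 3.
The switch changes the winner from Site 3 to Site 4.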